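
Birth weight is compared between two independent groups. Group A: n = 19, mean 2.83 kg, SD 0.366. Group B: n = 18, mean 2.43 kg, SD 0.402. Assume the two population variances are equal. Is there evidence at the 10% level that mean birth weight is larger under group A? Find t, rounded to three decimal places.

3.168

Let group 1 = group A, group 2 = group B. H0: μ_1 = μ_2; H1: μ_1 > μ_2 (two-sample pooled-variance t-test, right-tailed).
s_p² = [(19−1)·0.366² + (18−1)·0.402²]/(19+18−2) = 0.147385
t = (2.83 − 2.43)/√[0.147385·(1/19 + 1/18)] = 3.168
df = n₁ + n₂ − 2 = 35
p-value = P(T ≥ 3.168) ≈ 0.002
Since p ≈ 0.002 < α = 0.1, reject H0; the data support H1.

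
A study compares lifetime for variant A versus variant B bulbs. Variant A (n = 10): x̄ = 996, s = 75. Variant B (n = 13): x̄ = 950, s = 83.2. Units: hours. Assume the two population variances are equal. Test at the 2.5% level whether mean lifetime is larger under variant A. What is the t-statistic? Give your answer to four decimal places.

1.3706

Let group 1 = variant A, group 2 = variant B. H0: μ_1 = μ_2; H1: μ_1 > μ_2 (two-sample pooled-variance t-test, right-tailed).
s_p² = [(10−1)·75² + (13−1)·83.2²]/(10+13−2) = 6366.28
t = (996 − 950)/√[6366.28·(1/10 + 1/13)] = 1.3706
df = n₁ + n₂ − 2 = 21
p-value = P(T ≥ 1.3706) ≈ 0.092
Since p ≈ 0.092 > α = 0.025, fail to reject H0; the evidence is not statistically significant.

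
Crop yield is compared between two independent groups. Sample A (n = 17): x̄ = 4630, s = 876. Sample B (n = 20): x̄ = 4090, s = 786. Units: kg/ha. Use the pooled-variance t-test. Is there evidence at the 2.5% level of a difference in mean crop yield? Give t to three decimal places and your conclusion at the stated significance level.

Let group 1 = sample A, group 2 = sample B. H0: μ_1 = μ_2; H1: μ_1 ≠ μ_2 (two-sample pooled-variance t-test, two-sided).
s_p² = [(17−1)·876² + (20−1)·786²]/(17+20−2) = 686175
t = (4630 − 4090)/√[686175·(1/17 + 1/20)] = 1.976
df = n₁ + n₂ − 2 = 35
Two-sided p-value ≈ 0.0561
Since p ≈ 0.0561 > α = 0.025, fail to reject H0; the evidence is not statistically significant.

t = 1.976; fail to reject H0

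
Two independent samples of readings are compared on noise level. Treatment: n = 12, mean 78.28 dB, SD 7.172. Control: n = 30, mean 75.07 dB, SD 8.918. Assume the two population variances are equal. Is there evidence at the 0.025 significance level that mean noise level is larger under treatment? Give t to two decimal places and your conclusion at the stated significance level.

t = 1.11; fail to reject H0

Let group 1 = treatment, group 2 = control. H0: μ_1 = μ_2; H1: μ_1 > μ_2 (two-sample pooled-variance t-test, right-tailed).
s_p² = [(12−1)·7.172² + (30−1)·8.918²]/(12+30−2) = 71.8051
t = (78.28 − 75.07)/√[71.8051·(1/12 + 1/30)] = 1.11
df = n₁ + n₂ − 2 = 40
p-value = P(T ≥ 1.11) ≈ 0.137
Since p ≈ 0.137 > α = 0.025, fail to reject H0; the evidence is not statistically significant.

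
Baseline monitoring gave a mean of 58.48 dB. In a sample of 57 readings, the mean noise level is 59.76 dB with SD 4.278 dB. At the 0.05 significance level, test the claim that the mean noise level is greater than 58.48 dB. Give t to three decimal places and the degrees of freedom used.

H0: μ = 58.48; H1: μ > 58.48 (one-sample t-test, right-tailed).
t = (x̄ − μ₀)/(s/√n) = (59.76 − 58.48)/(4.278/√57) = 2.259
df = n − 1 = 56
p-value = P(T ≥ 2.259) ≈ 0.0139
Since p ≈ 0.0139 < α = 0.05, reject H0; the data support H1.

t = 2.259, df = 56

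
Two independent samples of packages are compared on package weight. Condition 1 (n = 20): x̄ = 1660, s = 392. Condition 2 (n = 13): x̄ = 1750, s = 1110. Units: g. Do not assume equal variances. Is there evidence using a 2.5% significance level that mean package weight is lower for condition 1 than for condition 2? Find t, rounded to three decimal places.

Let group 1 = condition 1, group 2 = condition 2. H0: μ_1 = μ_2; H1: μ_1 < μ_2 (Welch's two-sample t-test, left-tailed).
t = (x̄_1 − x̄_2)/√(s_1²/n_1 + s_2²/n_2) = (1660 − 1750)/√(392²/20 + 1110²/13) = -0.281
Welch–Satterthwaite df ≈ 13.97
p-value = P(T ≤ -0.281) ≈ 0.3914
Since p ≈ 0.3914 > α = 0.025, fail to reject H0; the evidence is not statistically significant.

-0.281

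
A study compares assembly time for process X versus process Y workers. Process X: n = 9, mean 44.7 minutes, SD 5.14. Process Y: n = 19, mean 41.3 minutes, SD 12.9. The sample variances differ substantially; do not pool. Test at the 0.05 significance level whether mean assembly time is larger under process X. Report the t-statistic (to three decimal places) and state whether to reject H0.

Let group 1 = process X, group 2 = process Y. H0: μ_1 = μ_2; H1: μ_1 > μ_2 (Welch's two-sample t-test, right-tailed).
t = (x̄_1 − x̄_2)/√(s_1²/n_1 + s_2²/n_2) = (44.7 − 41.3)/√(5.14²/9 + 12.9²/19) = 0.994
Welch–Satterthwaite df ≈ 25.61
p-value = P(T ≥ 0.994) ≈ 0.1647
Since p ≈ 0.1647 > α = 0.05, fail to reject H0; the evidence is not statistically significant.

t = 0.994; fail to reject H0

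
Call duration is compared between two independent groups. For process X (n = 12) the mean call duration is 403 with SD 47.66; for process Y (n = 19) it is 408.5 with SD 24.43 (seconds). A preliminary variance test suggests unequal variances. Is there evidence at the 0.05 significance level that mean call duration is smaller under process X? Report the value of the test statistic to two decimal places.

-0.37

Let group 1 = process X, group 2 = process Y. H0: μ_1 = μ_2; H1: μ_1 < μ_2 (Welch's two-sample t-test, left-tailed).
t = (x̄_1 − x̄_2)/√(s_1²/n_1 + s_2²/n_2) = (403 − 408.5)/√(47.66²/12 + 24.43²/19) = -0.37
Welch–Satterthwaite df ≈ 14.71
p-value = P(T ≤ -0.37) ≈ 0.358
Since p ≈ 0.358 > α = 0.05, fail to reject H0; the evidence is not statistically significant.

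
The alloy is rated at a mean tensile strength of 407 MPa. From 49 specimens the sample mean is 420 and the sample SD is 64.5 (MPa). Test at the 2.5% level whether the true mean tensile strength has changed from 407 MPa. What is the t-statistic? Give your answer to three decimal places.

H0: μ = 407; H1: μ ≠ 407 (one-sample t-test, two-sided).
t = (x̄ − μ₀)/(s/√n) = (420 − 407)/(64.5/√49) = 1.411
df = n − 1 = 48
Two-sided p-value ≈ 0.1647
Since p ≈ 0.1647 > α = 0.025, fail to reject H0; the evidence is not statistically significant.

1.411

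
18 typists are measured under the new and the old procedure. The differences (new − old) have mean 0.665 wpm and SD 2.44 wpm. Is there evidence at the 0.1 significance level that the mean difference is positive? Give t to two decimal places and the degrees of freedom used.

t = 1.16, df = 17

H0: μ_d = 0; H1: μ_d > 0 (paired t-test on the differences, right-tailed).
t = d̄/(s_d/√n) = 0.665/(2.44/√18) = 1.16
df = n − 1 = 17
p-value = P(T ≥ 1.16) ≈ 0.132
Since p ≈ 0.132 > α = 0.1, fail to reject H0; the evidence is not statistically significant.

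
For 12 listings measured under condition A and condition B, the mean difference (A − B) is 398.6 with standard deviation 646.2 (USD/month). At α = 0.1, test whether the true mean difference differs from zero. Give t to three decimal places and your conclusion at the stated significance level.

H0: μ_d = 0; H1: μ_d ≠ 0 (paired t-test on the differences, two-sided).
t = d̄/(s_d/√n) = 398.6/(646.2/√12) = 2.137
df = n − 1 = 11
Two-sided p-value ≈ 0.0559
Since p ≈ 0.0559 < α = 0.1, reject H0; the data support H1.

t = 2.137; reject H0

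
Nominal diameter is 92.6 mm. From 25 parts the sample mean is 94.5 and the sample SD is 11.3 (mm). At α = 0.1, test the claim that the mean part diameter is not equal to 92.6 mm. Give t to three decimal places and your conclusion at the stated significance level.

t = 0.841; fail to reject H0

H0: μ = 92.6; H1: μ ≠ 92.6 (one-sample t-test, two-sided).
t = (x̄ − μ₀)/(s/√n) = (94.5 − 92.6)/(11.3/√25) = 0.841
df = n − 1 = 24
Two-sided p-value ≈ 0.4088
Since p ≈ 0.4088 > α = 0.1, fail to reject H0; the data do not provide sufficient evidence against H0.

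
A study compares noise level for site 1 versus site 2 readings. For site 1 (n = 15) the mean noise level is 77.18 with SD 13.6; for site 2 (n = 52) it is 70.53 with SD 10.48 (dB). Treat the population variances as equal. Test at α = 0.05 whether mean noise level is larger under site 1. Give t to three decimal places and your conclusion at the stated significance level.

t = 2.021; reject H0

Let group 1 = site 1, group 2 = site 2. H0: μ_1 = μ_2; H1: μ_1 > μ_2 (two-sample pooled-variance t-test, right-tailed).
s_p² = [(15−1)·13.6² + (52−1)·10.48²]/(15+52−2) = 126.012
t = (77.18 − 70.53)/√[126.012·(1/15 + 1/52)] = 2.021
df = n₁ + n₂ − 2 = 65
p-value = P(T ≥ 2.021) ≈ 0.024
Since p ≈ 0.024 < α = 0.05, reject H0; the evidence is statistically significant.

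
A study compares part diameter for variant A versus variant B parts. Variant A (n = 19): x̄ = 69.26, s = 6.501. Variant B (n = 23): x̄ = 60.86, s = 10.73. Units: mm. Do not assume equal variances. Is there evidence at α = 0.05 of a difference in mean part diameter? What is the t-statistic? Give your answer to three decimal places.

3.124

Let group 1 = variant A, group 2 = variant B. H0: μ_1 = μ_2; H1: μ_1 ≠ μ_2 (Welch's two-sample t-test, two-sided).
t = (x̄_1 − x̄_2)/√(s_1²/n_1 + s_2²/n_2) = (69.26 − 60.86)/√(6.501²/19 + 10.73²/23) = 3.124
Welch–Satterthwaite df ≈ 36.97
Two-sided p-value ≈ 0.003
Since p ≈ 0.003 < α = 0.05, reject H0; the evidence is statistically significant.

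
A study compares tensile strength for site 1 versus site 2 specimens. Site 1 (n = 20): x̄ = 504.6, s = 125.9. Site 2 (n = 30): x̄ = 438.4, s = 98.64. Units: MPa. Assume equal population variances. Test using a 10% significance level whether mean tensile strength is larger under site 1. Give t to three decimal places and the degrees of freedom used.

t = 2.080, df = 48

Let group 1 = site 1, group 2 = site 2. H0: μ_1 = μ_2; H1: μ_1 > μ_2 (two-sample pooled-variance t-test, right-tailed).
s_p² = [(20−1)·125.9² + (30−1)·98.64²]/(20+30−2) = 12152.7
t = (504.6 − 438.4)/√[12152.7·(1/20 + 1/30)] = 2.080
df = n₁ + n₂ − 2 = 48
p-value = P(T ≥ 2.080) ≈ 0.021
Since p ≈ 0.021 < α = 0.1, reject H0; the data support H1.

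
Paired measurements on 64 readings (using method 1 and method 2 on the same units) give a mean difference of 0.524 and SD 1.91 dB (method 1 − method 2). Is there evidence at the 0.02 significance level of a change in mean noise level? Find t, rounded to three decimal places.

2.195

H0: μ_d = 0; H1: μ_d ≠ 0 (paired t-test on the differences, two-sided).
t = d̄/(s_d/√n) = 0.524/(1.91/√64) = 2.195
df = n − 1 = 63
Two-sided p-value ≈ 0.0319
Since p ≈ 0.0319 > α = 0.02, fail to reject H0; the evidence is not statistically significant.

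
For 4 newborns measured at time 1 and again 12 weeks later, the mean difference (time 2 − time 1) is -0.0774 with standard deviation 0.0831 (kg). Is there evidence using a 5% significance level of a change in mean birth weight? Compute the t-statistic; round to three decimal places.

H0: μ_d = 0; H1: μ_d ≠ 0 (paired t-test on the differences, two-sided).
t = d̄/(s_d/√n) = -0.0774/(0.0831/√4) = -1.863
df = n − 1 = 3
Two-sided p-value ≈ 0.159
Since p ≈ 0.159 > α = 0.05, fail to reject H0; the evidence is not statistically significant.

-1.863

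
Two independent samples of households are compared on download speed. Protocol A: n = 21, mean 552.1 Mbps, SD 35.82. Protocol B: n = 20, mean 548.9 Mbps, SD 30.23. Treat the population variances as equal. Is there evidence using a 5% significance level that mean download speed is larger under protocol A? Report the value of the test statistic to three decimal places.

Let group 1 = protocol A, group 2 = protocol B. H0: μ_1 = μ_2; H1: μ_1 > μ_2 (two-sample pooled-variance t-test, right-tailed).
s_p² = [(21−1)·35.82² + (20−1)·30.23²]/(21+20−2) = 1103.2
t = (552.1 − 548.9)/√[1103.2·(1/21 + 1/20)] = 0.308
df = n₁ + n₂ − 2 = 39
p-value = P(T ≥ 0.308) ≈ 0.3797
Since p ≈ 0.3797 > α = 0.05, fail to reject H0; the data do not provide sufficient evidence against H0.

0.308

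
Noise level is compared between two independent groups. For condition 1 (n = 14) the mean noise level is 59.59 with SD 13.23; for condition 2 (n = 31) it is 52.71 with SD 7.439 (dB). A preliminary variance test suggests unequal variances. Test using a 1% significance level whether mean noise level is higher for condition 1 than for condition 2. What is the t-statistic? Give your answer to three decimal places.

Let group 1 = condition 1, group 2 = condition 2. H0: μ_1 = μ_2; H1: μ_1 > μ_2 (Welch's two-sample t-test, right-tailed).
t = (x̄_1 − x̄_2)/√(s_1²/n_1 + s_2²/n_2) = (59.59 − 52.71)/√(13.23²/14 + 7.439²/31) = 1.820
Welch–Satterthwaite df ≈ 16.83
p-value = P(T ≥ 1.820) ≈ 0.043
Since p ≈ 0.043 > α = 0.01, fail to reject H0; the evidence is not statistically significant.

1.820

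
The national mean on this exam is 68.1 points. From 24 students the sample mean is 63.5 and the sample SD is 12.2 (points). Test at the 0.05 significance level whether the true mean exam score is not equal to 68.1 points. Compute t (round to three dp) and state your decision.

t = -1.847; fail to reject H0

H0: μ = 68.1; H1: μ ≠ 68.1 (one-sample t-test, two-sided).
t = (x̄ − μ₀)/(s/√n) = (63.5 − 68.1)/(12.2/√24) = -1.847
df = n − 1 = 23
Two-sided p-value ≈ 0.0776
Since p ≈ 0.0776 > α = 0.05, fail to reject H0; the evidence is not statistically significant.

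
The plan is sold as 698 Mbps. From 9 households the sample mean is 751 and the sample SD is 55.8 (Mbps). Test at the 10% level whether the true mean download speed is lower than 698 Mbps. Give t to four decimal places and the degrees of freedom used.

H0: μ = 698; H1: μ < 698 (one-sample t-test, left-tailed).
t = (x̄ − μ₀)/(s/√n) = (751 − 698)/(55.8/√9) = 2.8495
df = n − 1 = 8
p-value = P(T ≤ 2.8495) ≈ 0.989
Since p ≈ 0.989 > α = 0.1, fail to reject H0; the data do not provide sufficient evidence against H0.

t = 2.8495, df = 8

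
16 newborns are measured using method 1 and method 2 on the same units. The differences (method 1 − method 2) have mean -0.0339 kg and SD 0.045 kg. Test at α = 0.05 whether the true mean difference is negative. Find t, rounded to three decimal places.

H0: μ_d = 0; H1: μ_d < 0 (paired t-test on the differences, left-tailed).
t = d̄/(s_d/√n) = -0.0339/(0.045/√16) = -3.013
df = n − 1 = 15
p-value = P(T ≤ -3.013) ≈ 0.004
Since p ≈ 0.004 < α = 0.05, reject H0; the data support H1.

-3.013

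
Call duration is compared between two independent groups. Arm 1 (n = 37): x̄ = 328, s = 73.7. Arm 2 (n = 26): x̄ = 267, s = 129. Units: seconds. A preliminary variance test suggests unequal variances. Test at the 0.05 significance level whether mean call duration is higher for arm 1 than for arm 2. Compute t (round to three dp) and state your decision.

Let group 1 = arm 1, group 2 = arm 2. H0: μ_1 = μ_2; H1: μ_1 > μ_2 (Welch's two-sample t-test, right-tailed).
t = (x̄_1 − x̄_2)/√(s_1²/n_1 + s_2²/n_2) = (328 − 267)/√(73.7²/37 + 129²/26) = 2.175
Welch–Satterthwaite df ≈ 36.45
p-value = P(T ≥ 2.175) ≈ 0.0181
Since p ≈ 0.0181 < α = 0.05, reject H0; the data support H1.

t = 2.175; reject H0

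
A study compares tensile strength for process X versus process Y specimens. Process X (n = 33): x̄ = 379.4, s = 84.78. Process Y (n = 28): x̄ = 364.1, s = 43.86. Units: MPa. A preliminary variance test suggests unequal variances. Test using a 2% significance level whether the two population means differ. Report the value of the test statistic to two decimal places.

0.90

Let group 1 = process X, group 2 = process Y. H0: μ_1 = μ_2; H1: μ_1 ≠ μ_2 (Welch's two-sample t-test, two-sided).
t = (x̄_1 − x̄_2)/√(s_1²/n_1 + s_2²/n_2) = (379.4 − 364.1)/√(84.78²/33 + 43.86²/28) = 0.90
Welch–Satterthwaite df ≈ 49.53
Two-sided p-value ≈ 0.370
Since p ≈ 0.370 > α = 0.02, fail to reject H0; the evidence is not statistically significant.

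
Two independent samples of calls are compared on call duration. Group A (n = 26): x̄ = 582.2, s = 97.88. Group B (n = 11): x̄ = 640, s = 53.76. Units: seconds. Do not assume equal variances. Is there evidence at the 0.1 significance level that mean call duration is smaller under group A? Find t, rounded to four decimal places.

Let group 1 = group A, group 2 = group B. H0: μ_1 = μ_2; H1: μ_1 < μ_2 (Welch's two-sample t-test, left-tailed).
t = (x̄_1 − x̄_2)/√(s_1²/n_1 + s_2²/n_2) = (582.2 − 640)/√(97.88²/26 + 53.76²/11) = -2.3006
Welch–Satterthwaite df ≈ 32.30
p-value = P(T ≤ -2.3006) ≈ 0.0140
Since p ≈ 0.0140 < α = 0.1, reject H0; the evidence is statistically significant.

-2.3006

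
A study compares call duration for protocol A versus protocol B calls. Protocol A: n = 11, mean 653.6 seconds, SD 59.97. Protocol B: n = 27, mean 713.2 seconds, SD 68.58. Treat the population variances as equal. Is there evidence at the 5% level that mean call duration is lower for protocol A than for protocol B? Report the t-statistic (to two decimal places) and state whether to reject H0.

Let group 1 = protocol A, group 2 = protocol B. H0: μ_1 = μ_2; H1: μ_1 < μ_2 (two-sample pooled-variance t-test, left-tailed).
s_p² = [(11−1)·59.97² + (27−1)·68.58²]/(11+27−2) = 4395.77
t = (653.6 − 713.2)/√[4395.77·(1/11 + 1/27)] = -2.51
df = n₁ + n₂ − 2 = 36
p-value = P(T ≤ -2.51) ≈ 0.008
Since p ≈ 0.008 < α = 0.05, reject H0; the evidence is statistically significant.

t = -2.51; reject H0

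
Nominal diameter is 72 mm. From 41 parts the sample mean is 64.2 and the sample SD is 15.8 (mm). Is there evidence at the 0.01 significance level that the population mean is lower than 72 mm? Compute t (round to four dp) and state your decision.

H0: μ = 72; H1: μ < 72 (one-sample t-test, left-tailed).
t = (x̄ − μ₀)/(s/√n) = (64.2 − 72)/(15.8/√41) = -3.1610
df = n − 1 = 40
p-value = P(T ≤ -3.1610) ≈ 0.001
Since p ≈ 0.001 < α = 0.01, reject H0; the data support H1.

t = -3.1610; reject H0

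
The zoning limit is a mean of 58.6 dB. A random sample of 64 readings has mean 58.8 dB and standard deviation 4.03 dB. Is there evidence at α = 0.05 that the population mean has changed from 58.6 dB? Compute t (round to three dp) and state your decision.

t = 0.397; fail to reject H0

H0: μ = 58.6; H1: μ ≠ 58.6 (one-sample t-test, two-sided).
t = (x̄ − μ₀)/(s/√n) = (58.8 − 58.6)/(4.03/√64) = 0.397
df = n − 1 = 63
Two-sided p-value ≈ 0.693
Since p ≈ 0.693 > α = 0.05, fail to reject H0; the evidence is not statistically significant.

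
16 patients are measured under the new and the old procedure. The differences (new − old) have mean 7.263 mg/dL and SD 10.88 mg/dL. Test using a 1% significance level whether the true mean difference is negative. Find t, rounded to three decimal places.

H0: μ_d = 0; H1: μ_d < 0 (paired t-test on the differences, left-tailed).
t = d̄/(s_d/√n) = 7.263/(10.88/√16) = 2.670
df = n − 1 = 15
p-value = P(T ≤ 2.670) ≈ 0.991
Since p ≈ 0.991 > α = 0.01, fail to reject H0; the evidence is not statistically significant.

2.670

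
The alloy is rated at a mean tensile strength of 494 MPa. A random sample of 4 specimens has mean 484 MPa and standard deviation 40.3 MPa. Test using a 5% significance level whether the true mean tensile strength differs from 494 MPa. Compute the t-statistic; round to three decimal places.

-0.496

H0: μ = 494; H1: μ ≠ 494 (one-sample t-test, two-sided).
t = (x̄ − μ₀)/(s/√n) = (484 − 494)/(40.3/√4) = -0.496
df = n − 1 = 3
Two-sided p-value ≈ 0.6538
Since p ≈ 0.6538 > α = 0.05, fail to reject H0; the data do not provide sufficient evidence against H0.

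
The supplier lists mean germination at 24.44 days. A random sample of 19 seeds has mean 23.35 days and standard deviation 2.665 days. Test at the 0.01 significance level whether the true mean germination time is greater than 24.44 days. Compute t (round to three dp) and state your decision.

t = -1.783; fail to reject H0

H0: μ = 24.44; H1: μ > 24.44 (one-sample t-test, right-tailed).
t = (x̄ − μ₀)/(s/√n) = (23.35 − 24.44)/(2.665/√19) = -1.783
df = n − 1 = 18
p-value = P(T ≥ -1.783) ≈ 0.9543
Since p ≈ 0.9543 > α = 0.01, fail to reject H0; the evidence is not statistically significant.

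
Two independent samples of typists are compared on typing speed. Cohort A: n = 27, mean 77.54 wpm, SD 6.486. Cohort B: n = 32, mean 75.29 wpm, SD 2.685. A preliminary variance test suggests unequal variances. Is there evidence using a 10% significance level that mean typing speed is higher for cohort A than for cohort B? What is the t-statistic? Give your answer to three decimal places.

1.685

Let group 1 = cohort A, group 2 = cohort B. H0: μ_1 = μ_2; H1: μ_1 > μ_2 (Welch's two-sample t-test, right-tailed).
t = (x̄_1 − x̄_2)/√(s_1²/n_1 + s_2²/n_2) = (77.54 − 75.29)/√(6.486²/27 + 2.685²/32) = 1.685
Welch–Satterthwaite df ≈ 33.48
p-value = P(T ≥ 1.685) ≈ 0.051
Since p ≈ 0.051 < α = 0.1, reject H0; the evidence is statistically significant.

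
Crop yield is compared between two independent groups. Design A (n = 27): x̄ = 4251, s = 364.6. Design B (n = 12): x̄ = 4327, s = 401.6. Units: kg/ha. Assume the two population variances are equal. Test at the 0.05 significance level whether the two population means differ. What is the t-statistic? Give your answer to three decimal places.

Let group 1 = design A, group 2 = design B. H0: μ_1 = μ_2; H1: μ_1 ≠ μ_2 (two-sample pooled-variance t-test, two-sided).
s_p² = [(27−1)·364.6² + (12−1)·401.6²]/(27+12−2) = 141361
t = (4251 − 4327)/√[141361·(1/27 + 1/12)] = -0.583
df = n₁ + n₂ − 2 = 37
Two-sided p-value ≈ 0.564
Since p ≈ 0.564 > α = 0.05, fail to reject H0; the evidence is not statistically significant.

-0.583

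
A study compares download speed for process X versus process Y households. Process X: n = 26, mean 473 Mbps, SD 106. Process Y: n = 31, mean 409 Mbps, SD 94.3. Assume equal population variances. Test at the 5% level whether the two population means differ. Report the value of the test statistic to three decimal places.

2.412

Let group 1 = process X, group 2 = process Y. H0: μ_1 = μ_2; H1: μ_1 ≠ μ_2 (two-sample pooled-variance t-test, two-sided).
s_p² = [(26−1)·106² + (31−1)·94.3²]/(26+31−2) = 9957.72
t = (473 − 409)/√[9957.72·(1/26 + 1/31)] = 2.412
df = n₁ + n₂ − 2 = 55
Two-sided p-value ≈ 0.019
Since p ≈ 0.019 < α = 0.05, reject H0; the evidence is statistically significant.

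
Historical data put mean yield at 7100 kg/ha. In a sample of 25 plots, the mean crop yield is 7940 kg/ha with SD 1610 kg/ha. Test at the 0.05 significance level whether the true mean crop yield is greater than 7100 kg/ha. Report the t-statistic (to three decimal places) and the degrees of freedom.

t = 2.609, df = 24

H0: μ = 7100; H1: μ > 7100 (one-sample t-test, right-tailed).
t = (x̄ − μ₀)/(s/√n) = (7940 − 7100)/(1610/√25) = 2.609
df = n − 1 = 24
p-value = P(T ≥ 2.609) ≈ 0.008
Since p ≈ 0.008 < α = 0.05, reject H0; the evidence is statistically significant.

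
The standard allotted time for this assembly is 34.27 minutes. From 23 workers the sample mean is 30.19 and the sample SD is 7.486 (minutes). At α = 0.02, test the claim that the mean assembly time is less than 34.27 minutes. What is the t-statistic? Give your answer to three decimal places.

H0: μ = 34.27; H1: μ < 34.27 (one-sample t-test, left-tailed).
t = (x̄ − μ₀)/(s/√n) = (30.19 − 34.27)/(7.486/√23) = -2.614
df = n − 1 = 22
p-value = P(T ≤ -2.614) ≈ 0.0079
Since p ≈ 0.0079 < α = 0.02, reject H0; the evidence is statistically significant.

-2.614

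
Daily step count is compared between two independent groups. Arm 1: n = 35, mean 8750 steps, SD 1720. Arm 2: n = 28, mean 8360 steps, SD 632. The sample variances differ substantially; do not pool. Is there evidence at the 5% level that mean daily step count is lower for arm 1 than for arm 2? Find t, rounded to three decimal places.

Let group 1 = arm 1, group 2 = arm 2. H0: μ_1 = μ_2; H1: μ_1 < μ_2 (Welch's two-sample t-test, left-tailed).
t = (x̄_1 − x̄_2)/√(s_1²/n_1 + s_2²/n_2) = (8750 − 8360)/√(1720²/35 + 632²/28) = 1.241
Welch–Satterthwaite df ≈ 44.84
p-value = P(T ≤ 1.241) ≈ 0.889
Since p ≈ 0.889 > α = 0.05, fail to reject H0; the data do not provide sufficient evidence against H0.

1.241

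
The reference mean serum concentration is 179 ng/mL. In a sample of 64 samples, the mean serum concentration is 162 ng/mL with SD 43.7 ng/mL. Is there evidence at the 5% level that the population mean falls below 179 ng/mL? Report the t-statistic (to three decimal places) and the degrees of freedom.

t = -3.112, df = 63

H0: μ = 179; H1: μ < 179 (one-sample t-test, left-tailed).
t = (x̄ − μ₀)/(s/√n) = (162 − 179)/(43.7/√64) = -3.112
df = n − 1 = 63
p-value = P(T ≤ -3.112) ≈ 0.0014
Since p ≈ 0.0014 < α = 0.05, reject H0; the data support H1.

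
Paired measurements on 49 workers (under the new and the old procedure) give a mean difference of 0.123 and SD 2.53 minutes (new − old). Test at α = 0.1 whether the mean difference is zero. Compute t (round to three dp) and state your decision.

t = 0.340; fail to reject H0

H0: μ_d = 0; H1: μ_d ≠ 0 (paired t-test on the differences, two-sided).
t = d̄/(s_d/√n) = 0.123/(2.53/√49) = 0.340
df = n − 1 = 48
Two-sided p-value ≈ 0.7351
Since p ≈ 0.7351 > α = 0.1, fail to reject H0; the data do not provide sufficient evidence against H0.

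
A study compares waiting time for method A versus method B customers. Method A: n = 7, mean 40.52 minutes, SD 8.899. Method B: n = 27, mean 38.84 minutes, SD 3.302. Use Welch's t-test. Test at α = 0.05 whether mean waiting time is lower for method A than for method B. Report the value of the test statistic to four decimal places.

Let group 1 = method A, group 2 = method B. H0: μ_1 = μ_2; H1: μ_1 < μ_2 (Welch's two-sample t-test, left-tailed).
t = (x̄_1 − x̄_2)/√(s_1²/n_1 + s_2²/n_2) = (40.52 − 38.84)/√(8.899²/7 + 3.302²/27) = 0.4908
Welch–Satterthwaite df ≈ 6.43
p-value = P(T ≤ 0.4908) ≈ 0.6801
Since p ≈ 0.6801 > α = 0.05, fail to reject H0; the evidence is not statistically significant.

0.4908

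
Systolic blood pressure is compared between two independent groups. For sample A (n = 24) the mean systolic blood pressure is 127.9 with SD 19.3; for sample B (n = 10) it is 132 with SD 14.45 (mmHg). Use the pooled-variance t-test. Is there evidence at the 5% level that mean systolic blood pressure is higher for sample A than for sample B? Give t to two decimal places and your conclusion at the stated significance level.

t = -0.60; fail to reject H0

Let group 1 = sample A, group 2 = sample B. H0: μ_1 = μ_2; H1: μ_1 > μ_2 (two-sample pooled-variance t-test, right-tailed).
s_p² = [(24−1)·19.3² + (10−1)·14.45²]/(24+10−2) = 326.453
t = (127.9 − 132)/√[326.453·(1/24 + 1/10)] = -0.60
df = n₁ + n₂ − 2 = 32
p-value = P(T ≥ -0.60) ≈ 0.7246
Since p ≈ 0.7246 > α = 0.05, fail to reject H0; the data do not provide sufficient evidence against H0.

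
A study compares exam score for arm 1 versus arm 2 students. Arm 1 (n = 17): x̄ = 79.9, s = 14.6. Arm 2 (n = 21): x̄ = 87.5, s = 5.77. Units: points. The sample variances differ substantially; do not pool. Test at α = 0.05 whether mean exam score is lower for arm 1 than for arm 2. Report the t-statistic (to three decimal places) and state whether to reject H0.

t = -2.022; reject H0

Let group 1 = arm 1, group 2 = arm 2. H0: μ_1 = μ_2; H1: μ_1 < μ_2 (Welch's two-sample t-test, left-tailed).
t = (x̄_1 − x̄_2)/√(s_1²/n_1 + s_2²/n_2) = (79.9 − 87.5)/√(14.6²/17 + 5.77²/21) = -2.022
Welch–Satterthwaite df ≈ 20.05
p-value = P(T ≤ -2.022) ≈ 0.0284
Since p ≈ 0.0284 < α = 0.05, reject H0; the data support H1.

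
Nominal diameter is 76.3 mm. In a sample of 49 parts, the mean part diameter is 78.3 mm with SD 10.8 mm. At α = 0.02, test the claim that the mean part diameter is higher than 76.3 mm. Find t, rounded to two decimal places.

H0: μ = 76.3; H1: μ > 76.3 (one-sample t-test, right-tailed).
t = (x̄ − μ₀)/(s/√n) = (78.3 − 76.3)/(10.8/√49) = 1.30
df = n − 1 = 48
p-value = P(T ≥ 1.30) ≈ 0.1005
Since p ≈ 0.1005 > α = 0.02, fail to reject H0; the evidence is not statistically significant.

1.30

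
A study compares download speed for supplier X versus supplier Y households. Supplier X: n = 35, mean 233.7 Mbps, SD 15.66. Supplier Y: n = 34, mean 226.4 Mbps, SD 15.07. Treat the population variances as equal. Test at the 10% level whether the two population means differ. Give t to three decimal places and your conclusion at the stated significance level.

Let group 1 = supplier X, group 2 = supplier Y. H0: μ_1 = μ_2; H1: μ_1 ≠ μ_2 (two-sample pooled-variance t-test, two-sided).
s_p² = [(35−1)·15.66² + (34−1)·15.07²]/(35+34−2) = 236.306
t = (233.7 − 226.4)/√[236.306·(1/35 + 1/34)] = 1.972
df = n₁ + n₂ − 2 = 67
Two-sided p-value ≈ 0.053
Since p ≈ 0.053 < α = 0.1, reject H0; the data support H1.

t = 1.972; reject H0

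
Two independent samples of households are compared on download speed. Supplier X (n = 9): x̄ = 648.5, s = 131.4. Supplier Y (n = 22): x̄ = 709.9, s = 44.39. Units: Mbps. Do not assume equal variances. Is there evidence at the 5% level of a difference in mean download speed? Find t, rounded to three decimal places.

Let group 1 = supplier X, group 2 = supplier Y. H0: μ_1 = μ_2; H1: μ_1 ≠ μ_2 (Welch's two-sample t-test, two-sided).
t = (x̄_1 − x̄_2)/√(s_1²/n_1 + s_2²/n_2) = (648.5 − 709.9)/√(131.4²/9 + 44.39²/22) = -1.370
Welch–Satterthwaite df ≈ 8.76
Two-sided p-value ≈ 0.205
Since p ≈ 0.205 > α = 0.05, fail to reject H0; the evidence is not statistically significant.

-1.370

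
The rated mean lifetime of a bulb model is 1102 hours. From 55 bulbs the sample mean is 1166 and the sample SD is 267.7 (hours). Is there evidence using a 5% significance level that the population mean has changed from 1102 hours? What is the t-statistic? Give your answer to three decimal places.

H0: μ = 1102; H1: μ ≠ 1102 (one-sample t-test, two-sided).
t = (x̄ − μ₀)/(s/√n) = (1166 − 1102)/(267.7/√55) = 1.773
df = n − 1 = 54
Two-sided p-value ≈ 0.082
Since p ≈ 0.082 > α = 0.05, fail to reject H0; the data do not provide sufficient evidence against H0.

1.773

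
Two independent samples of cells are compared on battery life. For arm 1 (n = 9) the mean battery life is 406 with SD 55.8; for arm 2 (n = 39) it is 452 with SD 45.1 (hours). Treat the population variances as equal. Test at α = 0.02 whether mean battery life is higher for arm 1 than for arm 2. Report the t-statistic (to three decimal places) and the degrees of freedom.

t = -2.639, df = 46

Let group 1 = arm 1, group 2 = arm 2. H0: μ_1 = μ_2; H1: μ_1 > μ_2 (two-sample pooled-variance t-test, right-tailed).
s_p² = [(9−1)·55.8² + (39−1)·45.1²]/(9+39−2) = 2221.77
t = (406 − 452)/√[2221.77·(1/9 + 1/39)] = -2.639
df = n₁ + n₂ − 2 = 46
p-value = P(T ≥ -2.639) ≈ 0.9943
Since p ≈ 0.9943 > α = 0.02, fail to reject H0; the data do not provide sufficient evidence against H0.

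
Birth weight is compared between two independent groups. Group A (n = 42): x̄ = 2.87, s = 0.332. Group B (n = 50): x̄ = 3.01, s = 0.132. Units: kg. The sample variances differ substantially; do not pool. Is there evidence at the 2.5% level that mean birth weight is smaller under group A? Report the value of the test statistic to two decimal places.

Let group 1 = group A, group 2 = group B. H0: μ_1 = μ_2; H1: μ_1 < μ_2 (Welch's two-sample t-test, left-tailed).
t = (x̄_1 − x̄_2)/√(s_1²/n_1 + s_2²/n_2) = (2.87 − 3.01)/√(0.332²/42 + 0.132²/50) = -2.57
Welch–Satterthwaite df ≈ 51.85
p-value = P(T ≤ -2.57) ≈ 0.0066
Since p ≈ 0.0066 < α = 0.025, reject H0; the evidence is statistically significant.

-2.57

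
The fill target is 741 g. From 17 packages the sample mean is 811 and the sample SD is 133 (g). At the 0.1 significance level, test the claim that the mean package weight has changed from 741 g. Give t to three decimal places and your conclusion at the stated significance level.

H0: μ = 741; H1: μ ≠ 741 (one-sample t-test, two-sided).
t = (x̄ − μ₀)/(s/√n) = (811 − 741)/(133/√17) = 2.170
df = n − 1 = 16
Two-sided p-value ≈ 0.045
Since p ≈ 0.045 < α = 0.1, reject H0; the data support H1.

t = 2.170; reject H0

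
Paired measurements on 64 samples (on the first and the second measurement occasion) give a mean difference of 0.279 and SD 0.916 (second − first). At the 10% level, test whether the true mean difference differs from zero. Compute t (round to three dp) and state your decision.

H0: μ_d = 0; H1: μ_d ≠ 0 (paired t-test on the differences, two-sided).
t = d̄/(s_d/√n) = 0.279/(0.916/√64) = 2.437
df = n − 1 = 63
Two-sided p-value ≈ 0.018
Since p ≈ 0.018 < α = 0.1, reject H0; the evidence is statistically significant.

t = 2.437; reject H0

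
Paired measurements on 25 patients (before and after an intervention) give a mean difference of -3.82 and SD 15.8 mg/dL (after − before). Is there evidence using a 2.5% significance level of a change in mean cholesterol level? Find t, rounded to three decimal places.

-1.209

H0: μ_d = 0; H1: μ_d ≠ 0 (paired t-test on the differences, two-sided).
t = d̄/(s_d/√n) = -3.82/(15.8/√25) = -1.209
df = n − 1 = 24
Two-sided p-value ≈ 0.238
Since p ≈ 0.238 > α = 0.025, fail to reject H0; the data do not provide sufficient evidence against H0.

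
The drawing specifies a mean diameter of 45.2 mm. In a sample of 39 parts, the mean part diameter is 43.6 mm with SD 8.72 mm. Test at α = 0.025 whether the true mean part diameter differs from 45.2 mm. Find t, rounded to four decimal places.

H0: μ = 45.2; H1: μ ≠ 45.2 (one-sample t-test, two-sided).
t = (x̄ − μ₀)/(s/√n) = (43.6 − 45.2)/(8.72/√39) = -1.1459
df = n − 1 = 38
Two-sided p-value ≈ 0.2590
Since p ≈ 0.2590 > α = 0.025, fail to reject H0; the data do not provide sufficient evidence against H0.

-1.1459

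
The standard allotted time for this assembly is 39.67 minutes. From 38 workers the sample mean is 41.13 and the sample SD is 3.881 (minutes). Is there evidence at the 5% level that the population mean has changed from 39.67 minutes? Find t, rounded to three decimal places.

2.319

H0: μ = 39.67; H1: μ ≠ 39.67 (one-sample t-test, two-sided).
t = (x̄ − μ₀)/(s/√n) = (41.13 − 39.67)/(3.881/√38) = 2.319
df = n − 1 = 37
Two-sided p-value ≈ 0.026
Since p ≈ 0.026 < α = 0.05, reject H0; the evidence is statistically significant.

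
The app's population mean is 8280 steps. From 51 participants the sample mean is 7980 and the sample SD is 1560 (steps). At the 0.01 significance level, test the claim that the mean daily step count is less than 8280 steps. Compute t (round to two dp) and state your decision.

H0: μ = 8280; H1: μ < 8280 (one-sample t-test, left-tailed).
t = (x̄ − μ₀)/(s/√n) = (7980 − 8280)/(1560/√51) = -1.37
df = n − 1 = 50
p-value = P(T ≤ -1.37) ≈ 0.0879
Since p ≈ 0.0879 > α = 0.01, fail to reject H0; the evidence is not statistically significant.

t = -1.37; fail to reject H0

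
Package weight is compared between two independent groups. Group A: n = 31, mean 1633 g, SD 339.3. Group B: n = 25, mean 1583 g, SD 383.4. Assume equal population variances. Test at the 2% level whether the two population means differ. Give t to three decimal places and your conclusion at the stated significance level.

t = 0.517; fail to reject H0

Let group 1 = group A, group 2 = group B. H0: μ_1 = μ_2; H1: μ_1 ≠ μ_2 (two-sample pooled-variance t-test, two-sided).
s_p² = [(31−1)·339.3² + (25−1)·383.4²]/(31+25−2) = 129289
t = (1633 − 1583)/√[129289·(1/31 + 1/25)] = 0.517
df = n₁ + n₂ − 2 = 54
Two-sided p-value ≈ 0.6071
Since p ≈ 0.6071 > α = 0.02, fail to reject H0; the evidence is not statistically significant.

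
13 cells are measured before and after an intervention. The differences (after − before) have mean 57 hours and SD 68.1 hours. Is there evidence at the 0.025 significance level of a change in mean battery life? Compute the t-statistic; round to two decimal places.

3.02

H0: μ_d = 0; H1: μ_d ≠ 0 (paired t-test on the differences, two-sided).
t = d̄/(s_d/√n) = 57/(68.1/√13) = 3.02
df = n − 1 = 12
Two-sided p-value ≈ 0.011
Since p ≈ 0.011 < α = 0.025, reject H0; the evidence is statistically significant.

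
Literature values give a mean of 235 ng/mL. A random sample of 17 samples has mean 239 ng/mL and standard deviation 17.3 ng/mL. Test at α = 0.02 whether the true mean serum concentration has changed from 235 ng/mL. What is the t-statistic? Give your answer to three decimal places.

H0: μ = 235; H1: μ ≠ 235 (one-sample t-test, two-sided).
t = (x̄ − μ₀)/(s/√n) = (239 − 235)/(17.3/√17) = 0.953
df = n − 1 = 16
Two-sided p-value ≈ 0.3546
Since p ≈ 0.3546 > α = 0.02, fail to reject H0; the evidence is not statistically significant.

0.953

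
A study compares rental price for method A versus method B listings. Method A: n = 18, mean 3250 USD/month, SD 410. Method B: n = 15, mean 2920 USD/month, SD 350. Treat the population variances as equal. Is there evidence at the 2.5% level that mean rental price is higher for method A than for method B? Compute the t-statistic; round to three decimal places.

Let group 1 = method A, group 2 = method B. H0: μ_1 = μ_2; H1: μ_1 > μ_2 (two-sample pooled-variance t-test, right-tailed).
s_p² = [(18−1)·410² + (15−1)·350²]/(18+15−2) = 147506
t = (3250 − 2920)/√[147506·(1/18 + 1/15)] = 2.458
df = n₁ + n₂ − 2 = 31
p-value = P(T ≥ 2.458) ≈ 0.010
Since p ≈ 0.010 < α = 0.025, reject H0; the evidence is statistically significant.

2.458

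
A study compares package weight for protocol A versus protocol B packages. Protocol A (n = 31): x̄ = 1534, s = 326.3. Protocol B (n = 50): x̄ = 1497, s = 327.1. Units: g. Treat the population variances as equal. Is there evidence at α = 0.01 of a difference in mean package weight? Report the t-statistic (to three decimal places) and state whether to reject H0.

Let group 1 = protocol A, group 2 = protocol B. H0: μ_1 = μ_2; H1: μ_1 ≠ μ_2 (two-sample pooled-variance t-test, two-sided).
s_p² = [(31−1)·326.3² + (50−1)·327.1²]/(31+50−2) = 106796
t = (1534 − 1497)/√[106796·(1/31 + 1/50)] = 0.495
df = n₁ + n₂ − 2 = 79
Two-sided p-value ≈ 0.622
Since p ≈ 0.622 > α = 0.01, fail to reject H0; the data do not provide sufficient evidence against H0.

t = 0.495; fail to reject H0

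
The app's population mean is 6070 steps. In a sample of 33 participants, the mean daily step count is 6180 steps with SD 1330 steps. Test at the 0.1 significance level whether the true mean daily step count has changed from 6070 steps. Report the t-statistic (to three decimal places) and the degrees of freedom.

t = 0.475, df = 32

H0: μ = 6070; H1: μ ≠ 6070 (one-sample t-test, two-sided).
t = (x̄ − μ₀)/(s/√n) = (6180 − 6070)/(1330/√33) = 0.475
df = n − 1 = 32
Two-sided p-value ≈ 0.638
Since p ≈ 0.638 > α = 0.1, fail to reject H0; the evidence is not statistically significant.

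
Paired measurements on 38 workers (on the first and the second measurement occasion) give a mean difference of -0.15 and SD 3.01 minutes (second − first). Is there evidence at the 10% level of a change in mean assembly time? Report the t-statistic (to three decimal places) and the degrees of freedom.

H0: μ_d = 0; H1: μ_d ≠ 0 (paired t-test on the differences, two-sided).
t = d̄/(s_d/√n) = -0.15/(3.01/√38) = -0.307
df = n − 1 = 37
Two-sided p-value ≈ 0.7604
Since p ≈ 0.7604 > α = 0.1, fail to reject H0; the data do not provide sufficient evidence against H0.

t = -0.307, df = 37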